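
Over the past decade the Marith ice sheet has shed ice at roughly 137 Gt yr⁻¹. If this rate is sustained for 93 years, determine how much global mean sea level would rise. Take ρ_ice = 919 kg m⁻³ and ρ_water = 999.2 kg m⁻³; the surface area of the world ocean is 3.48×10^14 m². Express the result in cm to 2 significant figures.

Total mass lost = 137 Gt/yr × 93 yr = 1.274×10^4 Gt = 1.274×10^16 kg.
ρ_w = 999.2 kg m⁻³, so water volume = 1.274×10^16 / 999.2 = 1.275×10^13 m³.
Δh = 1.275×10^13 / 3.48×10^14 = 0.0366 m = 3.7 cm.

≈ 3.7 cm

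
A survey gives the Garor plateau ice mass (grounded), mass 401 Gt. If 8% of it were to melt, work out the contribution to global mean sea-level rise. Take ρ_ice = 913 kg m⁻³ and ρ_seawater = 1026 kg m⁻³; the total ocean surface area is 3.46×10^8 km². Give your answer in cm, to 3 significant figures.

Garor: 0.08 × 401 Gt = 3.208×10^13 kg; dividing by ρ_w = 1026 kg m⁻³ gives 3.127×10^10 m³ of water.
Spread over 3.46×10^14 m² of ocean, Δh = 3.127×10^10 / 3.46×10^14 = 9.04×10^-5 m = 9.04×10^-3 cm.

≈ 9.04×10^-3 cm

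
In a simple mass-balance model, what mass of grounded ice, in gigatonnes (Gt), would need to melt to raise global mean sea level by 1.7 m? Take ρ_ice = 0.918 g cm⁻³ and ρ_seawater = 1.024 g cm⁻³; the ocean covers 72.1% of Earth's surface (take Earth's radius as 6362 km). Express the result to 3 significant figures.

≈ 6.38×10^5 Gt

Required water volume = Δh × A = 1.7 m × 3.67×10^14 m² = 6.234×10^14 m³.
ρ_w = 1.024 g cm⁻³ = 1024 kg m⁻³, so the mass of water = 6.234×10^14 m³ × 1024 kg m⁻³ = 6.384×10^17 kg = 6.38×10^5 Gt (and the same mass of ice, by conservation).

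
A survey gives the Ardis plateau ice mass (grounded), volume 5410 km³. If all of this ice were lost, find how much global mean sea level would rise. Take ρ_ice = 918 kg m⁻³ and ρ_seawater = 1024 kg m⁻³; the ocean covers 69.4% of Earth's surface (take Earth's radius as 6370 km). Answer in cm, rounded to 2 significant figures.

Ardis: 5410 km³ × (918/1024) = 4850 km³ of water.
Spread over 3.54×10^14 m² of ocean, Δh = 4.850×10^12 / 3.54×10^14 = 0.0137 m = 1.4 cm.

≈ 1.4 cm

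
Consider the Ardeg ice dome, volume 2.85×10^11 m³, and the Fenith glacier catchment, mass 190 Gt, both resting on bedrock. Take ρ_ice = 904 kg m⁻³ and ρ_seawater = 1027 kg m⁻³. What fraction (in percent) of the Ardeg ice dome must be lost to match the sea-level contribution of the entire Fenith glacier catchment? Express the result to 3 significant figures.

Equal sea-level rise means equal mass of meltwater, i.e. equal mass of ice lost.
Ice mass of Fenith: 1.900×10^14 kg; ice mass of Ardeg: 2.576×10^14 kg.
Fraction required = 1.900×10^14 / 2.576×10^14 = 0.737 → 73.7 %.

≈ 73.7 %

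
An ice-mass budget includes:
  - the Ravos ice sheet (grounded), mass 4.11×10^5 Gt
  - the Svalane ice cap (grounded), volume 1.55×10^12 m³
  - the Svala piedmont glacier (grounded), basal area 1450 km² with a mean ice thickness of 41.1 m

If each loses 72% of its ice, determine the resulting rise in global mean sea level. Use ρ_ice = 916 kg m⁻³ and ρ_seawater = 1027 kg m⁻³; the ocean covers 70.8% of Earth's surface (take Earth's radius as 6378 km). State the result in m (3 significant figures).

≈ 0.799 m

Ravos: 0.72 × 4.11×10^5 Gt = 2.959×10^17 kg; dividing by ρ_w = 1027 kg m⁻³ gives 2.881×10^14 m³ of water.
Svalane: 0.72 × 1.55×10^12 m³ × (916/1027) = 9.954×10^11 m³ of water.
Svala: ice volume = 1450 km² × 41.1 m = 59.59 km³; 0.72 × 59.59 × (916/1027) = 38.27 km³ of water.
Total added water ≈ 2.892×10^14 m³ over 3.62×10^14 m² → Δh = 0.799 m.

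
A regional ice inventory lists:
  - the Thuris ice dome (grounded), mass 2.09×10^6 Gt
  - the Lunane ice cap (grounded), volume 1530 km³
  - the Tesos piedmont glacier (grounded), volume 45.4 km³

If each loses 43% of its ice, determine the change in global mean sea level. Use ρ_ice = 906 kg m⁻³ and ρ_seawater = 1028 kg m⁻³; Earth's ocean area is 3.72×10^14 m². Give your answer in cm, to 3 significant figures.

Thuris: 0.43 × 2.09×10^6 Gt = 8.987×10^17 kg; dividing by ρ_w = 1028 kg m⁻³ gives 8.742×10^14 m³ of water.
Lunane: 0.43 × 1530 km³ × (906/1028) = 579.8 km³ of water.
Tesos: 0.43 × 45.4 km³ × (906/1028) = 17.21 km³ of water.
Total added water ≈ 8.748×10^14 m³ over 3.72×10^14 m² → Δh = 2.35 m = 235 cm.

≈ 235 cm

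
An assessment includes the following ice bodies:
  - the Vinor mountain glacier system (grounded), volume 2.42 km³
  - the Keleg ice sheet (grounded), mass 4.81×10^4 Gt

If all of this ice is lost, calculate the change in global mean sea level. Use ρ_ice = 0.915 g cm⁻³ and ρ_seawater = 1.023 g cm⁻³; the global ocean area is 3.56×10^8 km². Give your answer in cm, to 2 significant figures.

≈ 13 cm

Vinor: 2.42 km³ × (915/1023) = 2.165 km³ of water.
Keleg: 4.81×10^4 Gt = 4.810×10^16 kg; dividing by ρ_w = 1.023 g cm⁻³ = 1023 kg m⁻³ gives 4.702×10^13 m³ of water.
Total added water ≈ 4.702×10^13 m³ over 3.56×10^14 m² → Δh = 0.132 m = 13 cm.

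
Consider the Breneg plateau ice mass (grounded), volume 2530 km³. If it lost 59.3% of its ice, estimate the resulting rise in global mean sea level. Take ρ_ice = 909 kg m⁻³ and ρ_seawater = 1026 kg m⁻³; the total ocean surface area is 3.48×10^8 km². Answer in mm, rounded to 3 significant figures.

Breneg: 0.593 × 2530 km³ × (909/1026) = 1329 km³ of water.
Spread over 3.48×10^14 m² of ocean, Δh = 1.329×10^12 / 3.48×10^14 = 3.82×10^-3 m = 3.82 mm.

≈ 3.82 mm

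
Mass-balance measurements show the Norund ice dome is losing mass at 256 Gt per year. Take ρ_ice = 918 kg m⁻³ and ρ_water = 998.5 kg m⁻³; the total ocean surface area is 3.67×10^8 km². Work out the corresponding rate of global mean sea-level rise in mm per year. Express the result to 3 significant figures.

≈ 0.699 mm/yr

ρ_w = 998.5 kg m⁻³. Annual water volume added = 256 Gt / ρ_w = 2.560×10^14 kg / 998.5 kg m⁻³ = 2.564×10^11 m³.
Δh per year = 2.564×10^11 / 3.67×10^14 = 6.99×10^-4 m = 0.699 mm.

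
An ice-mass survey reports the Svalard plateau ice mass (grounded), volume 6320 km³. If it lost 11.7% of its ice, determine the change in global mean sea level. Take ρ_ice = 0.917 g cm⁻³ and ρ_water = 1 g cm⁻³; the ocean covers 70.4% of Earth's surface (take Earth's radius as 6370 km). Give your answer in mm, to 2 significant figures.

≈ 1.9 mm

Svalard: 0.117 × 6320 km³ × (917/1000) = 678.1 km³ of water.
Spread over 3.59×10^14 m² of ocean, Δh = 6.781×10^11 / 3.59×10^14 = 1.89×10^-3 m = 1.9 mm.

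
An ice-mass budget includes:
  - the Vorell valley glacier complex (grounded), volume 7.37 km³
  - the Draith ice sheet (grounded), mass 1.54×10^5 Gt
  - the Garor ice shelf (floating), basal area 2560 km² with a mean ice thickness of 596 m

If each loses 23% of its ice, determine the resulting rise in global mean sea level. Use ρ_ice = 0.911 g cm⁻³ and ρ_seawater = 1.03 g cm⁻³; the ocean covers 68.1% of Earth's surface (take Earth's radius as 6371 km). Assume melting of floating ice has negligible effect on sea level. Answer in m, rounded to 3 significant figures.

≈ 0.0990 m

Vorell: 0.23 × 7.37 km³ × (911/1030) = 1.499 km³ of water.
Draith: 0.23 × 1.54×10^5 Gt = 3.542×10^16 kg; dividing by ρ_w = 1.03 g cm⁻³ = 1030 kg m⁻³ gives 3.439×10^13 m³ of water.
The Garor ice shelf is floating and already displaces its own weight of water, so its melt adds essentially nothing to sea level.
Total added water ≈ 3.439×10^13 m³ over 3.47×10^14 m² → Δh = 0.0990 m.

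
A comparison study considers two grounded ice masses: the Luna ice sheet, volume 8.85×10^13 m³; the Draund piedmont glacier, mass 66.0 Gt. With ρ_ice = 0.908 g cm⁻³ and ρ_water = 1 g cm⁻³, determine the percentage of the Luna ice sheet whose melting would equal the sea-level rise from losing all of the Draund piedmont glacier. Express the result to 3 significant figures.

≈ 0.0821 %

Equal sea-level rise means equal mass of meltwater, i.e. equal mass of ice lost.
Ice mass of Draund: 6.600×10^13 kg; ice mass of Luna: 8.036×10^16 kg.
Fraction required = 6.600×10^13 / 8.036×10^16 = 8.21×10^-4 → 0.0821 %.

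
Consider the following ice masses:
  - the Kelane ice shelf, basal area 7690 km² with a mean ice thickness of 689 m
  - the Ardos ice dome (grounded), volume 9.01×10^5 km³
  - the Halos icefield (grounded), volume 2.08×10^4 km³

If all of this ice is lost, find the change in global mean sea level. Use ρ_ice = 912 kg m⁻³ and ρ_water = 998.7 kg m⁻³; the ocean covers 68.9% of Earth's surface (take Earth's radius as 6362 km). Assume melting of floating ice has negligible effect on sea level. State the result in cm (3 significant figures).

The Kelane ice shelf is floating and already displaces its own weight of water, so its melt adds essentially nothing to sea level.
Ardos: 9.01×10^5 km³ × (912/998.7) = 8.228×10^5 km³ of water.
Halos: 2.08×10^4 km³ × (912/998.7) = 1.899×10^4 km³ of water.
Total added water ≈ 8.418×10^14 m³ over 3.50×10^14 m² → Δh = 2.40 m = 240 cm.

≈ 240 cm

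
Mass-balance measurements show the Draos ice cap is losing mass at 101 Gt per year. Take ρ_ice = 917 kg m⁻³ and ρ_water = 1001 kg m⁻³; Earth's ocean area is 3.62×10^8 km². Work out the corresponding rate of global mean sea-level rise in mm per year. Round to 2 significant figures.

≈ 0.28 mm/yr

ρ_w = 1001 kg m⁻³. Annual water volume added = 101 Gt / ρ_w = 1.010×10^14 kg / 1001 kg m⁻³ = 1.009×10^11 m³.
Δh per year = 1.009×10^11 / 3.62×10^14 = 2.79×10^-4 m = 0.28 mm.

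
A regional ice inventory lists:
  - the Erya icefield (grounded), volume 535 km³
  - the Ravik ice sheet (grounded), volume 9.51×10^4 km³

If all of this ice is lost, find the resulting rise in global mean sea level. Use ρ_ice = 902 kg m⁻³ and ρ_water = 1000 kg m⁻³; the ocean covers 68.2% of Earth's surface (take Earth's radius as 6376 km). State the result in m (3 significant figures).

≈ 0.248 m

Erya: 535 km³ × (902/1000) = 482.6 km³ of water.
Ravik: 9.51×10^4 km³ × (902/1000) = 8.578×10^4 km³ of water.
Total added water ≈ 8.626×10^13 m³ over 3.48×10^14 m² → Δh = 0.248 m.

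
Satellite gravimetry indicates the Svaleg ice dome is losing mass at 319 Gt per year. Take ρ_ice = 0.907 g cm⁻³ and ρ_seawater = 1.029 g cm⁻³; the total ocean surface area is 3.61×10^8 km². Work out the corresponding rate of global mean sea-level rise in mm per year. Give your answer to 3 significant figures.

≈ 0.859 mm/yr

ρ_w = 1.029 g cm⁻³ = 1029 kg m⁻³. Annual water volume added = 319 Gt / ρ_w = 3.190×10^14 kg / 1029 kg m⁻³ = 3.100×10^11 m³.
Δh per year = 3.100×10^11 / 3.61×10^14 = 8.59×10^-4 m = 0.859 mm.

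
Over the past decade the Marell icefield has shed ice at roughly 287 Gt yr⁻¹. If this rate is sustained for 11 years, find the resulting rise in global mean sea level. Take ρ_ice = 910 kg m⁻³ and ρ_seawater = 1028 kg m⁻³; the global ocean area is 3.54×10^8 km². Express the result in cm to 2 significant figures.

Total mass lost = 287 Gt/yr × 11 yr = 3157 Gt = 3.157×10^15 kg.
ρ_w = 1028 kg m⁻³, so water volume = 3.157×10^15 / 1028 = 3.071×10^12 m³.
Δh = 3.071×10^12 / 3.54×10^14 = 8.68×10^-3 m = 0.87 cm.

≈ 0.87 cm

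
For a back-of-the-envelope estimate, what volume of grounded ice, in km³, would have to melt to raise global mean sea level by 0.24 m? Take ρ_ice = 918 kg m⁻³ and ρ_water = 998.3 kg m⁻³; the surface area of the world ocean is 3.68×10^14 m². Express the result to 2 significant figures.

≈ 9.6×10^4 km³

Required water volume = Δh × A = 0.24 m × 3.68×10^14 m² = 8.832×10^13 m³ = 8.832×10^4 km³.
Ice volume = water volume × ρ_w/ρ_ice = 8.832×10^4 × 998.3/918 = 9.6×10^4 km³.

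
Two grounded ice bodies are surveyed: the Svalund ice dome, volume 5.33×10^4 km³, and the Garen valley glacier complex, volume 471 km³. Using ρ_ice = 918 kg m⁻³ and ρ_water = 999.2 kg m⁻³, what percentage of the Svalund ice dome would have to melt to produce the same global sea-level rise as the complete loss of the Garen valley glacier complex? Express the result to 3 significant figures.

≈ 0.884 %

Equal sea-level rise means equal mass of meltwater, i.e. equal mass of ice lost.
Ice mass of Garen: 4.324×10^14 kg; ice mass of Svalund: 4.893×10^16 kg.
Fraction required = 4.324×10^14 / 4.893×10^16 = 8.84×10^-3 → 0.884 %.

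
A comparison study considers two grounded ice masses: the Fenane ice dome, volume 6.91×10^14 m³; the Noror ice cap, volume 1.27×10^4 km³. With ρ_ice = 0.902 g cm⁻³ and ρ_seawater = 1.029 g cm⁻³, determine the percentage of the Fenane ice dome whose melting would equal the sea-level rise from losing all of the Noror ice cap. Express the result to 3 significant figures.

≈ 1.84 %

Equal sea-level rise means equal mass of meltwater, i.e. equal mass of ice lost.
Ice mass of Noror: 1.146×10^16 kg; ice mass of Fenane: 6.233×10^17 kg.
Fraction required = 1.146×10^16 / 6.233×10^17 = 0.0184 → 1.84 %.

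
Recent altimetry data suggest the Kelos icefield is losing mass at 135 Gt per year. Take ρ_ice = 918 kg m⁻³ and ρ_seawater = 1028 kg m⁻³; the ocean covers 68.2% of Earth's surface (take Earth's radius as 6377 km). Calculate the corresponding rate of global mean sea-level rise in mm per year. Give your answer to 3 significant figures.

ρ_w = 1028 kg m⁻³. Annual water volume added = 135 Gt / ρ_w = 1.350×10^14 kg / 1028 kg m⁻³ = 1.313×10^11 m³.
Δh per year = 1.313×10^11 / 3.49×10^14 = 3.77×10^-4 m = 0.377 mm.

≈ 0.377 mm/yr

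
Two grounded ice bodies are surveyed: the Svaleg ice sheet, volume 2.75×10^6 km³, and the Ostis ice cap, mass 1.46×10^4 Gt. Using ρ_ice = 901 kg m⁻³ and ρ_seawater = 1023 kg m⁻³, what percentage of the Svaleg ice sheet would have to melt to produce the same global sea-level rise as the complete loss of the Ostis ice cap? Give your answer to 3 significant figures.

Equal sea-level rise means equal mass of meltwater, i.e. equal mass of ice lost.
Ice mass of Ostis: 1.460×10^16 kg; ice mass of Svaleg: 2.478×10^18 kg.
Fraction required = 1.460×10^16 / 2.478×10^18 = 5.89×10^-3 → 0.589 %.

≈ 0.589 %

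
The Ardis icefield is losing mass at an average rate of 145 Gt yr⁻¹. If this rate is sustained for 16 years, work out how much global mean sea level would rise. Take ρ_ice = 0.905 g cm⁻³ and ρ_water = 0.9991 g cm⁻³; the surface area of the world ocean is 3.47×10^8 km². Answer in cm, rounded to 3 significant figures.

Total mass lost = 145 Gt/yr × 16 yr = 2320 Gt = 2.320×10^15 kg.
ρ_w = 0.9991 g cm⁻³ = 999.1 kg m⁻³, so water volume = 2.320×10^15 / 999.1 = 2.322×10^12 m³.
Δh = 2.322×10^12 / 3.47×10^14 = 6.69×10^-3 m = 0.669 cm.

≈ 0.669 cm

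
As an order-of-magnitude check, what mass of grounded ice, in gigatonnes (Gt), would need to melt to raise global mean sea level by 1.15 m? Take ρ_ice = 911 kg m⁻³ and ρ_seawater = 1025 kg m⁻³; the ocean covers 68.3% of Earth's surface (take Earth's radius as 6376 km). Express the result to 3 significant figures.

Required water volume = Δh × A = 1.15 m × 3.49×10^14 m² = 4.013×10^14 m³.
ρ_w = 1025 kg m⁻³, so the mass of water = 4.013×10^14 m³ × 1025 kg m⁻³ = 4.113×10^17 kg = 4.11×10^5 Gt (and the same mass of ice, by conservation).

≈ 4.11×10^5 Gt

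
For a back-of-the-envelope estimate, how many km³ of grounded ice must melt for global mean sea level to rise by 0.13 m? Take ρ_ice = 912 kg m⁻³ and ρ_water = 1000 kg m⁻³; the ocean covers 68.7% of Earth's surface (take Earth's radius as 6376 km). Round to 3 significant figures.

≈ 5.00×10^4 km³

Required water volume = Δh × A = 0.13 m × 3.51×10^14 m² = 4.563×10^13 m³ = 4.563×10^4 km³.
Ice volume = water volume × ρ_w/ρ_ice = 4.563×10^4 × 1000/912 = 5.00×10^4 km³.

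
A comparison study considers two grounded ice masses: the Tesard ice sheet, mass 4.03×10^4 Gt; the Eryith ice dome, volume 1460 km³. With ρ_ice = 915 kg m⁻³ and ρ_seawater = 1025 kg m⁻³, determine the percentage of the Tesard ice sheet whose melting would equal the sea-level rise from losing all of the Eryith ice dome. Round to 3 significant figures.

≈ 3.31 %

Equal sea-level rise means equal mass of meltwater, i.e. equal mass of ice lost.
Ice mass of Eryith: 1.336×10^15 kg; ice mass of Tesard: 4.030×10^16 kg.
Fraction required = 1.336×10^15 / 4.030×10^16 = 0.0331 → 3.31 %.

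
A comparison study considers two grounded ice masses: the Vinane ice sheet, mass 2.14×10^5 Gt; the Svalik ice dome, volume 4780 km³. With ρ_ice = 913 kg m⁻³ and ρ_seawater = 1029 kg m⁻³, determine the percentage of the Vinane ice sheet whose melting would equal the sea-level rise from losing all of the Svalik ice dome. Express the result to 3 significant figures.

≈ 2.04 %

Equal sea-level rise means equal mass of meltwater, i.e. equal mass of ice lost.
Ice mass of Svalik: 4.364×10^15 kg; ice mass of Vinane: 2.140×10^17 kg.
Fraction required = 4.364×10^15 / 2.140×10^17 = 0.0204 → 2.04 %.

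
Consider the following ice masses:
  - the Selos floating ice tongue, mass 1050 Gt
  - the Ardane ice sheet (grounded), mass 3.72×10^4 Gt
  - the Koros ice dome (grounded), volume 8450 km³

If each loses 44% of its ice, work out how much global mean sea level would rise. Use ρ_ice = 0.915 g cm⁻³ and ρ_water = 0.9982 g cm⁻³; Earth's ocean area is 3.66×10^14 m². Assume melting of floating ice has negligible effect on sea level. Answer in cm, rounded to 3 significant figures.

The Selos floating ice tongue is floating and already displaces its own weight of water, so its melt adds essentially nothing to sea level.
Ardane: 0.44 × 3.72×10^4 Gt = 1.637×10^16 kg; dividing by ρ_w = 0.9982 g cm⁻³ = 998.2 kg m⁻³ gives 1.640×10^13 m³ of water.
Koros: 0.44 × 8450 km³ × (915/998.2) = 3408 km³ of water.
Total added water ≈ 1.981×10^13 m³ over 3.66×10^14 m² → Δh = 0.0541 m = 5.41 cm.

≈ 5.41 cm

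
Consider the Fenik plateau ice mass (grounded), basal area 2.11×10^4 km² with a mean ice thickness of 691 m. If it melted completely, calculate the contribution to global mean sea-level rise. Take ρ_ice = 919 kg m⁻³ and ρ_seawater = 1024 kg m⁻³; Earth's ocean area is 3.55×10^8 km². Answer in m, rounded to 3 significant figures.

Fenik: ice volume = 2.11×10^4 km² × 691 m = 1.458×10^4 km³; 1.458×10^4 × (919/1024) = 1.309×10^4 km³ of water.
Spread over 3.55×10^14 m² of ocean, Δh = 1.309×10^13 / 3.55×10^14 = 0.0369 m.

≈ 0.0369 m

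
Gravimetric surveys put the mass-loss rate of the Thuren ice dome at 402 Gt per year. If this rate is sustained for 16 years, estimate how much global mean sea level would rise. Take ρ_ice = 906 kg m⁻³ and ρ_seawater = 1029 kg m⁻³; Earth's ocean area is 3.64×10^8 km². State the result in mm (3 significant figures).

Total mass lost = 402 Gt/yr × 16 yr = 6432 Gt = 6.432×10^15 kg.
ρ_w = 1029 kg m⁻³, so water volume = 6.432×10^15 / 1029 = 6.251×10^12 m³.
Δh = 6.251×10^12 / 3.64×10^14 = 0.0172 m = 17.2 mm.

≈ 17.2 mm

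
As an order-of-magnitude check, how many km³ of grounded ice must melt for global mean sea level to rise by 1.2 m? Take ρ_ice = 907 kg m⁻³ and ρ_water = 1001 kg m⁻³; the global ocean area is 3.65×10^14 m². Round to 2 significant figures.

Required water volume = Δh × A = 1.2 m × 3.65×10^14 m² = 4.380×10^14 m³ = 4.380×10^5 km³.
Ice volume = water volume × ρ_w/ρ_ice = 4.380×10^5 × 1001/907 = 4.8×10^5 km³.

≈ 4.8×10^5 km³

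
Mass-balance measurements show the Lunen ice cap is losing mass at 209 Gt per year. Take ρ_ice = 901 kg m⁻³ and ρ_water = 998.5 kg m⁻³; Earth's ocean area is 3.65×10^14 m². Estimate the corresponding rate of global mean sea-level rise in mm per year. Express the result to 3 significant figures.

ρ_w = 998.5 kg m⁻³. Annual water volume added = 209 Gt / ρ_w = 2.090×10^14 kg / 998.5 kg m⁻³ = 2.093×10^11 m³.
Δh per year = 2.093×10^11 / 3.65×10^14 = 5.73×10^-4 m = 0.573 mm.

≈ 0.573 mm/yr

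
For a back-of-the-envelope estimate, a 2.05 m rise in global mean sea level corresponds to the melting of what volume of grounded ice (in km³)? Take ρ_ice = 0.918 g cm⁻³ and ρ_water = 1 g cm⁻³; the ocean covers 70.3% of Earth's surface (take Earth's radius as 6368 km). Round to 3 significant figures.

≈ 8.00×10^5 km³

Required water volume = Δh × A = 2.05 m × 3.58×10^14 m² = 7.344×10^14 m³ = 7.344×10^5 km³.
Ice volume = water volume × ρ_w/ρ_ice = 7.344×10^5 × 1000/918 = 8.00×10^5 km³.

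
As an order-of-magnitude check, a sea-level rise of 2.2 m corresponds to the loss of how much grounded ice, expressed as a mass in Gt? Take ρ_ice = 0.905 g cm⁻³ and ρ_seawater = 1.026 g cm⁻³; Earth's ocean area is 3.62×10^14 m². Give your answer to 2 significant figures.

Required water volume = Δh × A = 2.2 m × 3.62×10^14 m² = 7.964×10^14 m³.
ρ_w = 1.026 g cm⁻³ = 1026 kg m⁻³, so the mass of water = 7.964×10^14 m³ × 1026 kg m⁻³ = 8.171×10^17 kg = 8.2×10^5 Gt (and the same mass of ice, by conservation).

≈ 8.2×10^5 Gt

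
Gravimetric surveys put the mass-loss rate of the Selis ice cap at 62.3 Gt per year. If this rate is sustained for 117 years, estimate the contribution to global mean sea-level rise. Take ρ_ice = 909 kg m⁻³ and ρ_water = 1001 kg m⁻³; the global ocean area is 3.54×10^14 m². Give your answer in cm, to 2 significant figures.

≈ 2.1 cm

Total mass lost = 62.3 Gt/yr × 117 yr = 7289 Gt = 7.289×10^15 kg.
ρ_w = 1001 kg m⁻³, so water volume = 7.289×10^15 / 1001 = 7.282×10^12 m³.
Δh = 7.282×10^12 / 3.54×10^14 = 0.0206 m = 2.1 cm.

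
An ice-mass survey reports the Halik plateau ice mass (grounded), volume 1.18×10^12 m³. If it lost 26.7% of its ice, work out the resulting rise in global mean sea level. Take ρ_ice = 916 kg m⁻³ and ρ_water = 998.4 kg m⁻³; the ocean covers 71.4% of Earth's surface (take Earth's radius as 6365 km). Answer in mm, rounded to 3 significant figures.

≈ 0.795 mm

Halik: 0.267 × 1.18×10^12 m³ × (916/998.4) = 2.891×10^11 m³ of water.
Spread over 3.64×10^14 m² of ocean, Δh = 2.891×10^11 / 3.64×10^14 = 7.95×10^-4 m = 0.795 mm.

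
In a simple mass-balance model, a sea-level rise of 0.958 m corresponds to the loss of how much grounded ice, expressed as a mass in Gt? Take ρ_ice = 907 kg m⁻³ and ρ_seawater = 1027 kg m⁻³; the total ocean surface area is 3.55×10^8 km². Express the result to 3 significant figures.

≈ 3.49×10^5 Gt

Required water volume = Δh × A = 0.958 m × 3.55×10^14 m² = 3.401×10^14 m³.
ρ_w = 1027 kg m⁻³, so the mass of water = 3.401×10^14 m³ × 1027 kg m⁻³ = 3.493×10^17 kg = 3.49×10^5 Gt (and the same mass of ice, by conservation).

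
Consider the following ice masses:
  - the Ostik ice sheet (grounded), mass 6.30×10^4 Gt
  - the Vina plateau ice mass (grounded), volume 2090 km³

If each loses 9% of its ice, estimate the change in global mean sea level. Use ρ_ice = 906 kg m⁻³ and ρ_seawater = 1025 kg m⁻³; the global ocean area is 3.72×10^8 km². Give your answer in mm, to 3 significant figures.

Ostik: 0.09 × 6.30×10^4 Gt = 5.670×10^15 kg; dividing by ρ_w = 1025 kg m⁻³ gives 5.532×10^12 m³ of water.
Vina: 0.09 × 2090 km³ × (906/1025) = 166.3 km³ of water.
Total added water ≈ 5.698×10^12 m³ over 3.72×10^14 m² → Δh = 0.0153 m = 15.3 mm.

≈ 15.3 mm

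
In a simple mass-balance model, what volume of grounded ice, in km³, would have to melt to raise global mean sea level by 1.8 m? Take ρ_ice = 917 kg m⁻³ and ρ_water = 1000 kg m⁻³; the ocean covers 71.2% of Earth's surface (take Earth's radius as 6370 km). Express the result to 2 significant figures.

≈ 7.1×10^5 km³

Required water volume = Δh × A = 1.8 m × 3.63×10^14 m² = 6.535×10^14 m³ = 6.535×10^5 km³.
Ice volume = water volume × ρ_w/ρ_ice = 6.535×10^5 × 1000/917 = 7.1×10^5 km³.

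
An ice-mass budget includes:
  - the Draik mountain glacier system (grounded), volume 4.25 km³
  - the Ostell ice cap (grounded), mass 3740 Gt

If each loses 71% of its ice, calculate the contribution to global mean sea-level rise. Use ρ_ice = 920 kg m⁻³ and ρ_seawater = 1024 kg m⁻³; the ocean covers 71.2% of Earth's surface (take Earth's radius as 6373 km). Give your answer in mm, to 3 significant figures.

Draik: 0.71 × 4.25 km³ × (920/1024) = 2.711 km³ of water.
Ostell: 0.71 × 3740 Gt = 2.655×10^15 kg; dividing by ρ_w = 1024 kg m⁻³ gives 2.593×10^12 m³ of water.
Total added water ≈ 2.596×10^12 m³ over 3.63×10^14 m² → Δh = 7.14×10^-3 m = 7.14 mm.

≈ 7.14 mm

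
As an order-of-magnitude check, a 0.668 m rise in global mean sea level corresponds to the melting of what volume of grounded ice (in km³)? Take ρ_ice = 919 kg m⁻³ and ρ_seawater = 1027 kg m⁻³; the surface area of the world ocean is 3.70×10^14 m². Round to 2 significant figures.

≈ 2.8×10^5 km³

Required water volume = Δh × A = 0.668 m × 3.70×10^14 m² = 2.472×10^14 m³ = 2.472×10^5 km³.
Ice volume = water volume × ρ_w/ρ_ice = 2.472×10^5 × 1027/919 = 2.8×10^5 km³.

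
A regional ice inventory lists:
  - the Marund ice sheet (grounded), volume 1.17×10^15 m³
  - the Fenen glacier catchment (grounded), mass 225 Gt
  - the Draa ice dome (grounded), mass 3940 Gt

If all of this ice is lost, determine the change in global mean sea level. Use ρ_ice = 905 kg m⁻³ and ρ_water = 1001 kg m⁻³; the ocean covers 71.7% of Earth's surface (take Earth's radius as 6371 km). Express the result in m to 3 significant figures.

≈ 2.90 m

Marund: 1.17×10^15 m³ × (905/1001) = 1.058×10^15 m³ of water.
Fenen: 225 Gt = 2.250×10^14 kg; dividing by ρ_w = 1001 kg m⁻³ gives 2.248×10^11 m³ of water.
Draa: 3940 Gt = 3.940×10^15 kg; dividing by ρ_w = 1001 kg m⁻³ gives 3.936×10^12 m³ of water.
Total added water ≈ 1.062×10^15 m³ over 3.66×10^14 m² → Δh = 2.90 m.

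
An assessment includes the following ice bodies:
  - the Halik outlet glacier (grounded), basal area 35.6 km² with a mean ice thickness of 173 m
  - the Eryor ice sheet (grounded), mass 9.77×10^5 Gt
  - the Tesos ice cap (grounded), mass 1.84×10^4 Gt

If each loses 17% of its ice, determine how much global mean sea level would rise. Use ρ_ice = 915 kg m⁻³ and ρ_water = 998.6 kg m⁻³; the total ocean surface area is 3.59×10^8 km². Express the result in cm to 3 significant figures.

≈ 47.2 cm

Halik: ice volume = 35.6 km² × 173 m = 6.159 km³; 0.17 × 6.159 × (915/998.6) = 0.9593 km³ of water.
Eryor: 0.17 × 9.77×10^5 Gt = 1.661×10^17 kg; dividing by ρ_w = 998.6 kg m⁻³ gives 1.663×10^14 m³ of water.
Tesos: 0.17 × 1.84×10^4 Gt = 3.128×10^15 kg; dividing by ρ_w = 998.6 kg m⁻³ gives 3.132×10^12 m³ of water.
Total added water ≈ 1.695×10^14 m³ over 3.59×10^14 m² → Δh = 0.472 m = 47.2 cm.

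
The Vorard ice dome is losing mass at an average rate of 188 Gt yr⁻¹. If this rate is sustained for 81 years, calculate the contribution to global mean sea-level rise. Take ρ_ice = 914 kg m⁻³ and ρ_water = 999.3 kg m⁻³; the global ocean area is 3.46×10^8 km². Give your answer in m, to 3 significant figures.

Total mass lost = 188 Gt/yr × 81 yr = 1.523×10^4 Gt = 1.523×10^16 kg.
ρ_w = 999.3 kg m⁻³, so water volume = 1.523×10^16 / 999.3 = 1.524×10^13 m³.
Δh = 1.524×10^13 / 3.46×10^14 = 0.0440 m.

≈ 0.0440 m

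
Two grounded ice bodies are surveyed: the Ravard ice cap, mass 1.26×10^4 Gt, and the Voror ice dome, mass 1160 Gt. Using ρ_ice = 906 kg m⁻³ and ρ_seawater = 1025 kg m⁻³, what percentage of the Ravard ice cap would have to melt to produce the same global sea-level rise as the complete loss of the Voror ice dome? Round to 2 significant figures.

≈ 9.2 %

Equal sea-level rise means equal mass of meltwater, i.e. equal mass of ice lost.
Ice mass of Voror: 1.160×10^15 kg; ice mass of Ravard: 1.260×10^16 kg.
Fraction required = 1.160×10^15 / 1.260×10^16 = 0.0921 → 9.2 %.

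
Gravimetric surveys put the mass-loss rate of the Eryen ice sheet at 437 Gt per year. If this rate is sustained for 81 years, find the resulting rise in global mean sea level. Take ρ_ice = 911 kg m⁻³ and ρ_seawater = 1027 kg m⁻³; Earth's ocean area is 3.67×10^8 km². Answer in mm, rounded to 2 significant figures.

Total mass lost = 437 Gt/yr × 81 yr = 3.540×10^4 Gt = 3.540×10^16 kg.
ρ_w = 1027 kg m⁻³, so water volume = 3.540×10^16 / 1027 = 3.447×10^13 m³.
Δh = 3.447×10^13 / 3.67×10^14 = 0.0939 m = 94 mm.

≈ 94 mm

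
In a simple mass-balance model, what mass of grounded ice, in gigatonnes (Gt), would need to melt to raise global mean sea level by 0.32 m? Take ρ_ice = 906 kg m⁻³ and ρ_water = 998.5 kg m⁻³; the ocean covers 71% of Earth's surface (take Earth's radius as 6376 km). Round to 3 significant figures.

≈ 1.16×10^5 Gt

Required water volume = Δh × A = 0.32 m × 3.63×10^14 m² = 1.161×10^14 m³.
ρ_w = 998.5 kg m⁻³, so the mass of water = 1.161×10^14 m³ × 998.5 kg m⁻³ = 1.159×10^17 kg = 1.16×10^5 Gt (and the same mass of ice, by conservation).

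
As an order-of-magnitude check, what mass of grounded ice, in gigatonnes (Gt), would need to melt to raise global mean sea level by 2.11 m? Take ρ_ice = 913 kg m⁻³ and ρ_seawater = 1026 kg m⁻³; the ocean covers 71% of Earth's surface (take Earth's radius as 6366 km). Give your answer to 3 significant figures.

≈ 7.83×10^5 Gt

Required water volume = Δh × A = 2.11 m × 3.62×10^14 m² = 7.629×10^14 m³.
ρ_w = 1026 kg m⁻³, so the mass of water = 7.629×10^14 m³ × 1026 kg m⁻³ = 7.828×10^17 kg = 7.83×10^5 Gt (and the same mass of ice, by conservation).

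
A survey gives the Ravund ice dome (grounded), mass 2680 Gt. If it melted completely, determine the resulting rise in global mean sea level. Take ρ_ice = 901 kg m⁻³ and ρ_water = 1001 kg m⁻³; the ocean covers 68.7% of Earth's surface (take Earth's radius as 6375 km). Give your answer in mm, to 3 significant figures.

Ravund: 2680 Gt = 2.680×10^15 kg; dividing by ρ_w = 1001 kg m⁻³ gives 2.677×10^12 m³ of water.
Spread over 3.51×10^14 m² of ocean, Δh = 2.677×10^12 / 3.51×10^14 = 7.63×10^-3 m = 7.63 mm.

≈ 7.63 mm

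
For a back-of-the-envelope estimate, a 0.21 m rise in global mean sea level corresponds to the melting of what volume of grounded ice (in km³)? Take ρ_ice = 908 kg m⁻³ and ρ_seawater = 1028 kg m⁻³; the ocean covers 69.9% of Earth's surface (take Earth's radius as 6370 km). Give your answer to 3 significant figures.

≈ 8.47×10^4 km³

Required water volume = Δh × A = 0.21 m × 3.56×10^14 m² = 7.485×10^13 m³ = 7.485×10^4 km³.
Ice volume = water volume × ρ_w/ρ_ice = 7.485×10^4 × 1028/908 = 8.47×10^4 km³.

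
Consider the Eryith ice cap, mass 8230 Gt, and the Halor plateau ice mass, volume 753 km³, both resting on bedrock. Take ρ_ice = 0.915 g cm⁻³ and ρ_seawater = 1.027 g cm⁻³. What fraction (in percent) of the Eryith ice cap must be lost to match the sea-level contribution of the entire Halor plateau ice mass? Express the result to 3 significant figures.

≈ 8.37 %

Equal sea-level rise means equal mass of meltwater, i.e. equal mass of ice lost.
Ice mass of Halor: 6.890×10^14 kg; ice mass of Eryith: 8.230×10^15 kg.
Fraction required = 6.890×10^14 / 8.230×10^15 = 0.0837 → 8.37 %.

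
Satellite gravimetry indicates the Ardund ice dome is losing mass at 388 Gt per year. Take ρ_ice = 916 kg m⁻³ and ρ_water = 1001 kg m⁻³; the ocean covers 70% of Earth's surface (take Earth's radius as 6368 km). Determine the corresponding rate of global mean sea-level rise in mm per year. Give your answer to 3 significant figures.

≈ 1.09 mm/yr

ρ_w = 1001 kg m⁻³. Annual water volume added = 388 Gt / ρ_w = 3.880×10^14 kg / 1001 kg m⁻³ = 3.876×10^11 m³.
Δh per year = 3.876×10^11 / 3.57×10^14 = 1.09×10^-3 m = 1.09 mm.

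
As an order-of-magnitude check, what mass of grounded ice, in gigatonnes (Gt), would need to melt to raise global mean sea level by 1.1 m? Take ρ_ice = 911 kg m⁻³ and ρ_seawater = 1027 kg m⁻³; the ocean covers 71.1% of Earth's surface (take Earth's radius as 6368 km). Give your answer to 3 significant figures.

Required water volume = Δh × A = 1.1 m × 3.62×10^14 m² = 3.985×10^14 m³.
ρ_w = 1027 kg m⁻³, so the mass of water = 3.985×10^14 m³ × 1027 kg m⁻³ = 4.093×10^17 kg = 4.09×10^5 Gt (and the same mass of ice, by conservation).

≈ 4.09×10^5 Gt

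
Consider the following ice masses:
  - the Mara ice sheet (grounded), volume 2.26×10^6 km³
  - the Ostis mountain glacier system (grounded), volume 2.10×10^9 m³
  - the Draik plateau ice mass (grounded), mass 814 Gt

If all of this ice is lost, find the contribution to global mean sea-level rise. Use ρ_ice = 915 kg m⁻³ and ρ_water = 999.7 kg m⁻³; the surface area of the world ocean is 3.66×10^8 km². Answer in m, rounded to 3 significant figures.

≈ 5.65 m

Mara: 2.26×10^6 km³ × (915/999.7) = 2.069×10^6 km³ of water.
Ostis: 2.10×10^9 m³ × (915/999.7) = 1.922×10^9 m³ of water.
Draik: 814 Gt = 8.140×10^14 kg; dividing by ρ_w = 999.7 kg m⁻³ gives 8.142×10^11 m³ of water.
Total added water ≈ 2.069×10^15 m³ over 3.66×10^14 m² → Δh = 5.65 m.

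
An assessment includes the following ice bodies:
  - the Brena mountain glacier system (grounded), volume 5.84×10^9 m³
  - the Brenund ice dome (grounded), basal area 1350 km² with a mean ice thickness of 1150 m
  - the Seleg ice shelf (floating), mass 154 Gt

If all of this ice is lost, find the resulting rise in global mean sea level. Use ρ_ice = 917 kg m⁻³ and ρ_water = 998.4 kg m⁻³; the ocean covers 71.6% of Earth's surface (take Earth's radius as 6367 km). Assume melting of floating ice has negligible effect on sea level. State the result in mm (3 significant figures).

≈ 3.92 mm

Brena: 5.84×10^9 m³ × (917/998.4) = 5.364×10^9 m³ of water.
Brenund: ice volume = 1350 km² × 1150 m = 1552 km³; 1552 × (917/998.4) = 1426 km³ of water.
The Seleg ice shelf is floating and already displaces its own weight of water, so its melt adds essentially nothing to sea level.
Total added water ≈ 1.431×10^12 m³ over 3.65×10^14 m² → Δh = 3.92×10^-3 m = 3.92 mm.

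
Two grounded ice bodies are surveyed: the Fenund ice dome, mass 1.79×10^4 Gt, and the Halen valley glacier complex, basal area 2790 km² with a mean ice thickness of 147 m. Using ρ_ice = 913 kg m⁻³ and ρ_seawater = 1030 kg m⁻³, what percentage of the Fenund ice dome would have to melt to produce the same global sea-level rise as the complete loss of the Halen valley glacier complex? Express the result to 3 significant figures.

Equal sea-level rise means equal mass of meltwater, i.e. equal mass of ice lost.
Ice mass of Halen: 3.744×10^14 kg; ice mass of Fenund: 1.790×10^16 kg.
Fraction required = 3.744×10^14 / 1.790×10^16 = 0.0209 → 2.09 %.

≈ 2.09 %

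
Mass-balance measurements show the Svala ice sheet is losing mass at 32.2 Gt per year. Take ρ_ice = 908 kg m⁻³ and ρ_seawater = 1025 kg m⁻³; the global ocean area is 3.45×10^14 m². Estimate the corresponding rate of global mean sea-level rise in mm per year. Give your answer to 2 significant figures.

ρ_w = 1025 kg m⁻³. Annual water volume added = 32.2 Gt / ρ_w = 3.220×10^13 kg / 1025 kg m⁻³ = 3.141×10^10 m³.
Δh per year = 3.141×10^10 / 3.45×10^14 = 9.11×10^-5 m = 0.091 mm.

≈ 0.091 mm/yr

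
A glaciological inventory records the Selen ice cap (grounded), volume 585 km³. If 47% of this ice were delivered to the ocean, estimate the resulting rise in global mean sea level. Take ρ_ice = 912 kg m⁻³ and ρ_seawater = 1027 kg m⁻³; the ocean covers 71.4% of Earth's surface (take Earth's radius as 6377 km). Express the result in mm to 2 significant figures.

≈ 0.67 mm

Selen: 0.47 × 585 km³ × (912/1027) = 244.2 km³ of water.
Spread over 3.65×10^14 m² of ocean, Δh = 2.442×10^11 / 3.65×10^14 = 6.69×10^-4 m = 0.67 mm.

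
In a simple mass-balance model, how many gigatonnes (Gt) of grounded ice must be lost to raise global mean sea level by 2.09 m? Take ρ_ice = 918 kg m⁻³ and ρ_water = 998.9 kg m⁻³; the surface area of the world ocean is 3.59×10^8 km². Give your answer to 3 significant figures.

≈ 7.49×10^5 Gt

Required water volume = Δh × A = 2.09 m × 3.59×10^14 m² = 7.503×10^14 m³.
ρ_w = 998.9 kg m⁻³, so the mass of water = 7.503×10^14 m³ × 998.9 kg m⁻³ = 7.495×10^17 kg = 7.49×10^5 Gt (and the same mass of ice, by conservation).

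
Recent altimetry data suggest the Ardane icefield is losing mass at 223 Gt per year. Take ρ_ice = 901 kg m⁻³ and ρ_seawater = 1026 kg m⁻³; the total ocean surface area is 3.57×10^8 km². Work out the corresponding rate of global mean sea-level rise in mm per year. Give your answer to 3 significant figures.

≈ 0.609 mm/yr

ρ_w = 1026 kg m⁻³. Annual water volume added = 223 Gt / ρ_w = 2.230×10^14 kg / 1026 kg m⁻³ = 2.173×10^11 m³.
Δh per year = 2.173×10^11 / 3.57×10^14 = 6.09×10^-4 m = 0.609 mm.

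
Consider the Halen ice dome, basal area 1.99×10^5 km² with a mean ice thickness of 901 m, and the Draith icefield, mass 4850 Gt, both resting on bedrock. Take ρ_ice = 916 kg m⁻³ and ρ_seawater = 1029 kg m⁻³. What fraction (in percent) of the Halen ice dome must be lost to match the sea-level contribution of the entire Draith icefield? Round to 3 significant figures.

≈ 2.95 %

Equal sea-level rise means equal mass of meltwater, i.e. equal mass of ice lost.
Ice mass of Draith: 4.850×10^15 kg; ice mass of Halen: 1.642×10^17 kg.
Fraction required = 4.850×10^15 / 1.642×10^17 = 0.0295 → 2.95 %.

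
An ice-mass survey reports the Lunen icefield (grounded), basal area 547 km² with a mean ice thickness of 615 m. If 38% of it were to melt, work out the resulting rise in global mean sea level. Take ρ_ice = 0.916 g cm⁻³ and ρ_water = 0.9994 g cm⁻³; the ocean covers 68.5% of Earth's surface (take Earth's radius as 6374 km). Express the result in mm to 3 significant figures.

≈ 0.335 mm

Lunen: ice volume = 547 km² × 615 m = 336.4 km³; 0.38 × 336.4 × (916/999.4) = 117.2 km³ of water.
Spread over 3.50×10^14 m² of ocean, Δh = 1.172×10^11 / 3.50×10^14 = 3.35×10^-4 m = 0.335 mm.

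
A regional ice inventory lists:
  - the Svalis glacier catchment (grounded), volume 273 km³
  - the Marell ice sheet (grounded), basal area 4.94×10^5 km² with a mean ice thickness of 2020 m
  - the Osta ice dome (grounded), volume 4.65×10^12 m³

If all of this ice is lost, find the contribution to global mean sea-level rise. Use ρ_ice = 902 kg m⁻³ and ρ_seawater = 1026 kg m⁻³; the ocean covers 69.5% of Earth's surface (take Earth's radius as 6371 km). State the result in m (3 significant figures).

≈ 2.49 m

Svalis: 273 km³ × (902/1026) = 240.0 km³ of water.
Marell: ice volume = 4.94×10^5 km² × 2020 m = 9.979×10^5 km³; 9.979×10^5 × (902/1026) = 8.773×10^5 km³ of water.
Osta: 4.65×10^12 m³ × (902/1026) = 4.088×10^12 m³ of water.
Total added water ≈ 8.816×10^14 m³ over 3.54×10^14 m² → Δh = 2.49 m.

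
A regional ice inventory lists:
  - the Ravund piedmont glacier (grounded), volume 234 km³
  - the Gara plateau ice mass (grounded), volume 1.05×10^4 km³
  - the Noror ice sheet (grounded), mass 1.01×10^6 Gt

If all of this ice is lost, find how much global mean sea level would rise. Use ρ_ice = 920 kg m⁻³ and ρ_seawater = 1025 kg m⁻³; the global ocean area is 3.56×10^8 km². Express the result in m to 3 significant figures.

≈ 2.79 m

Ravund: 234 km³ × (920/1025) = 210.0 km³ of water.
Gara: 1.05×10^4 km³ × (920/1025) = 9424 km³ of water.
Noror: 1.01×10^6 Gt = 1.010×10^18 kg; dividing by ρ_w = 1025 kg m⁻³ gives 9.854×10^14 m³ of water.
Total added water ≈ 9.950×10^14 m³ over 3.56×10^14 m² → Δh = 2.79 m.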